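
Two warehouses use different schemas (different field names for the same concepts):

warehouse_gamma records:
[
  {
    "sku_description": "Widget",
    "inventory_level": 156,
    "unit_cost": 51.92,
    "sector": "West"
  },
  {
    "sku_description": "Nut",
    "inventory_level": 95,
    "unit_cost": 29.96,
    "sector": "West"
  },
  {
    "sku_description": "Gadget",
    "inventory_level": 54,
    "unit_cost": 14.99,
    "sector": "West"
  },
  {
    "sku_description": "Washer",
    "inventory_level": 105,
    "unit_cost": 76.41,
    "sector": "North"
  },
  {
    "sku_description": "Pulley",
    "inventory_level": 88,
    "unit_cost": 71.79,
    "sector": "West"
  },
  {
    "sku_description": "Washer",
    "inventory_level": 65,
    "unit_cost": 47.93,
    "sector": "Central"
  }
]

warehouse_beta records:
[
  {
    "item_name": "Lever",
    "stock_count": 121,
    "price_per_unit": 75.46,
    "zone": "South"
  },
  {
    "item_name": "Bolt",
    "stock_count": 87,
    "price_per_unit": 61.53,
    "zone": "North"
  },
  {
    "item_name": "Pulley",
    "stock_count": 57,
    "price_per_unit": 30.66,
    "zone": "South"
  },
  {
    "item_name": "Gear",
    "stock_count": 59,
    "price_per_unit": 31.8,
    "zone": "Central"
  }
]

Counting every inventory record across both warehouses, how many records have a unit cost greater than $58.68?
4

Schema mapping: "unit_cost" (warehouse_gamma) = "price_per_unit" (warehouse_beta) = unit cost

Records > $58.68 in warehouse_gamma: 2
Records > $58.68 in warehouse_beta: 2

Total count: 2 + 2 = 4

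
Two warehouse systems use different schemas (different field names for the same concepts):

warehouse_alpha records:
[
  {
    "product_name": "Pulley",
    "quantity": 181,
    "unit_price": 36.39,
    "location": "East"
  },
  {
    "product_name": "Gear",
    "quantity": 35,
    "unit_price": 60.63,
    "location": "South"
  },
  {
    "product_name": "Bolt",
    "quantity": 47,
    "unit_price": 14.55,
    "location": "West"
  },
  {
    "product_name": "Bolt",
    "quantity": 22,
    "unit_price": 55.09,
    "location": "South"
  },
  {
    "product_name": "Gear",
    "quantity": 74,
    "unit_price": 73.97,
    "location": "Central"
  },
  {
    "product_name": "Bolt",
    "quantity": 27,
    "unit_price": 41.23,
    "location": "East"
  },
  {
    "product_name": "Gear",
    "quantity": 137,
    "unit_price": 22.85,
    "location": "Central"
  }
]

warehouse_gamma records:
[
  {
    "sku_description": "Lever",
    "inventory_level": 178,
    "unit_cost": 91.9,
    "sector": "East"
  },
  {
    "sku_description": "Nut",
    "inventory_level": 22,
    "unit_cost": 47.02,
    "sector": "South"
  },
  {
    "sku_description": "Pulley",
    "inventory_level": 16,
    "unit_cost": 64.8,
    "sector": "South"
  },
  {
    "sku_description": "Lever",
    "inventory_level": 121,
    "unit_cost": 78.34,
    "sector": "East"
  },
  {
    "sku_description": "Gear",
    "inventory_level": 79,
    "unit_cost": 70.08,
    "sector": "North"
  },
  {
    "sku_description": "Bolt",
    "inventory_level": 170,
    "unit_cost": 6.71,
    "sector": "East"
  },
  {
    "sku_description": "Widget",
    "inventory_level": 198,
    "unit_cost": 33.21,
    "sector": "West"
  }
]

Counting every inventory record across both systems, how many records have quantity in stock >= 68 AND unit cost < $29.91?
2

Schema mappings:
- "quantity" (warehouse_alpha) = "inventory_level" (warehouse_gamma) = quantity
- "unit_price" (warehouse_alpha) = "unit_cost" (warehouse_gamma) = unit cost

Records meeting both conditions in warehouse_alpha: 1
Records meeting both conditions in warehouse_gamma: 1

Total: 1 + 1 = 2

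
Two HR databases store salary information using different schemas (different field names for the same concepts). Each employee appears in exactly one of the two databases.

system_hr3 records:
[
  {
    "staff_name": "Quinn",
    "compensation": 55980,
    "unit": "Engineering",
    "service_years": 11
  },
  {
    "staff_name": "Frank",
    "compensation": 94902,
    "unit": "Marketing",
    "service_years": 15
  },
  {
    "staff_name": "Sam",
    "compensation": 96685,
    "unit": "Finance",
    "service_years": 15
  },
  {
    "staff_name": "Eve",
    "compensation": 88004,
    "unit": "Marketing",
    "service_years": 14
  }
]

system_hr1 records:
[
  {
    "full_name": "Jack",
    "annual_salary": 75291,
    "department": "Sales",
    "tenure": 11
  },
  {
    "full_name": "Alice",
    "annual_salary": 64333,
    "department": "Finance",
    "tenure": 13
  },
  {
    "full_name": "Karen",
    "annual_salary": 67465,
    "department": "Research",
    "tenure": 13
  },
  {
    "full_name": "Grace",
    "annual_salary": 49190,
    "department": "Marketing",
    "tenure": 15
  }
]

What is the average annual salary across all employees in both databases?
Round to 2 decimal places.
73981.25

Schema mapping: "compensation" (system_hr3) = "annual_salary" (system_hr1) = annual salary

All salaries: [55980, 94902, 96685, 88004, 75291, 64333, 67465, 49190]
Sum: 591850
Count: 8
Average: 591850 / 8 = 73981.25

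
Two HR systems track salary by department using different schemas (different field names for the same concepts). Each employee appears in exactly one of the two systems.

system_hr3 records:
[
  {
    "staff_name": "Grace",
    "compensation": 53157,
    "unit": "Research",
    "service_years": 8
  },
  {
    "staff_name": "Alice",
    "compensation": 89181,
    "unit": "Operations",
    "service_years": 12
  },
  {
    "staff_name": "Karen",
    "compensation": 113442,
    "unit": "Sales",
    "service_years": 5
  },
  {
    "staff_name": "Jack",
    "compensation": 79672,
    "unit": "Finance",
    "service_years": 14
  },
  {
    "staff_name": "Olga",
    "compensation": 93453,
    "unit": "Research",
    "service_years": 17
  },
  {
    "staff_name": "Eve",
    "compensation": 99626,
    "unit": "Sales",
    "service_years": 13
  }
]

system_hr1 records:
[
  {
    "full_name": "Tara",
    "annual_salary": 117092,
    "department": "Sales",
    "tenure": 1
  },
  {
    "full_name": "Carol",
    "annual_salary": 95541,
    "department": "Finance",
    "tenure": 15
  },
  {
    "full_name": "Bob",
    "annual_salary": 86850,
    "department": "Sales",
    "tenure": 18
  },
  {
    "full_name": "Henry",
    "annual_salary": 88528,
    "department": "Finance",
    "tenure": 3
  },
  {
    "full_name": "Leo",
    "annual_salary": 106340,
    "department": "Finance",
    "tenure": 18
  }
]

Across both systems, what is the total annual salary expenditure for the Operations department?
89181

Schema mappings:
- "unit" (system_hr3) = "department" (system_hr1) = department
- "compensation" (system_hr3) = "annual_salary" (system_hr1) = salary

Operations salaries from system_hr3: 89181
Operations salaries from system_hr1: 0

Total: 89181 + 0 = 89181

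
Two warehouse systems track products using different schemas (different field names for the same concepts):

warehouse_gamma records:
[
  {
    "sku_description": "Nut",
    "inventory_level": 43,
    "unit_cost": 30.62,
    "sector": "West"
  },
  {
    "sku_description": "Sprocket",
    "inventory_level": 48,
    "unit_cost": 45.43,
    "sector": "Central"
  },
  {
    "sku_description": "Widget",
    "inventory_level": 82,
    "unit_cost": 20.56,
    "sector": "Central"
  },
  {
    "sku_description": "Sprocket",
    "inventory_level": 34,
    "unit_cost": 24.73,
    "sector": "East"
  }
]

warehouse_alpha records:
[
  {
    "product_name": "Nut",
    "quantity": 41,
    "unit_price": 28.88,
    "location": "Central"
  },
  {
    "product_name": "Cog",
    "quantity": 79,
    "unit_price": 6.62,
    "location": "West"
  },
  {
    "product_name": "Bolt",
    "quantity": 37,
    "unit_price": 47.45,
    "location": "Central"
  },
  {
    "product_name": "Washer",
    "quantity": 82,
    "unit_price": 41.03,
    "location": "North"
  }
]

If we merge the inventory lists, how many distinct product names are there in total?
6

Schema mapping: "sku_description" (warehouse_gamma) = "product_name" (warehouse_alpha) = product name

Products in warehouse_gamma: ['Nut', 'Sprocket', 'Widget']
Products in warehouse_alpha: ['Bolt', 'Cog', 'Nut', 'Washer']

Union (unique products): ['Bolt', 'Cog', 'Nut', 'Sprocket', 'Washer', 'Widget']
Count: 6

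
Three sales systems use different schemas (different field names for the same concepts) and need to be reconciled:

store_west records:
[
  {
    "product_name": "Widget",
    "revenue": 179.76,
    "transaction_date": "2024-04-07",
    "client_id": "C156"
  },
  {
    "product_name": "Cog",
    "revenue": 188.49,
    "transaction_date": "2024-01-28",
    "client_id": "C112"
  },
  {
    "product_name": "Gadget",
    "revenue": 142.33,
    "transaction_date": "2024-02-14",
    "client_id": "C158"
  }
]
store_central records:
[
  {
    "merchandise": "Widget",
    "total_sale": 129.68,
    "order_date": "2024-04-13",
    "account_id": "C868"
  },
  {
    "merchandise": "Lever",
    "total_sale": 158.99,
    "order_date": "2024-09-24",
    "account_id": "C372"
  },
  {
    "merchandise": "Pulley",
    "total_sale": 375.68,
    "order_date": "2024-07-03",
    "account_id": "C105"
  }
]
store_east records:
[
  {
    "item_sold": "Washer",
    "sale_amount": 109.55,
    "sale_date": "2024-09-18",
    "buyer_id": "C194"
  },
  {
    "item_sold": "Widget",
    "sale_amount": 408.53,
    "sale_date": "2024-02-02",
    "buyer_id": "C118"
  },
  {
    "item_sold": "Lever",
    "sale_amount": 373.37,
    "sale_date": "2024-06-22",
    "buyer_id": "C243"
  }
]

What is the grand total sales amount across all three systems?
2066.38

Schema reconciliation - all amount fields map to sale amount:

store_west (revenue): 510.58
store_central (total_sale): 664.35
store_east (sale_amount): 891.45

Grand total: 2066.38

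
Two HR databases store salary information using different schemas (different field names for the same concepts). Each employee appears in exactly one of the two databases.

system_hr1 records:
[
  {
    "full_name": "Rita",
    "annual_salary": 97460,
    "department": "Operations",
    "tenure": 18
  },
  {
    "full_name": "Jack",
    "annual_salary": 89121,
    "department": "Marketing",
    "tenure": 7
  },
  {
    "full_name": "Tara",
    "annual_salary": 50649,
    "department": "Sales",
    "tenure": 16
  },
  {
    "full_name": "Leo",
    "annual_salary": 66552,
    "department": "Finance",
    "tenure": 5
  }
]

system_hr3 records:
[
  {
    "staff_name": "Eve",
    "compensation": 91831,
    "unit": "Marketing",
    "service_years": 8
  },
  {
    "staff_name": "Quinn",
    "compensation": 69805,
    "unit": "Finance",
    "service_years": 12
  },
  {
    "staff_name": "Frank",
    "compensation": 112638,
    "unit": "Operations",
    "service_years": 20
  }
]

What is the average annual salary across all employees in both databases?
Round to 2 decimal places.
82579.43

Schema mapping: "annual_salary" (system_hr1) = "compensation" (system_hr3) = annual salary

All salaries: [97460, 89121, 50649, 66552, 91831, 69805, 112638]
Sum: 578056
Count: 7
Average: 578056 / 7 = 82579.43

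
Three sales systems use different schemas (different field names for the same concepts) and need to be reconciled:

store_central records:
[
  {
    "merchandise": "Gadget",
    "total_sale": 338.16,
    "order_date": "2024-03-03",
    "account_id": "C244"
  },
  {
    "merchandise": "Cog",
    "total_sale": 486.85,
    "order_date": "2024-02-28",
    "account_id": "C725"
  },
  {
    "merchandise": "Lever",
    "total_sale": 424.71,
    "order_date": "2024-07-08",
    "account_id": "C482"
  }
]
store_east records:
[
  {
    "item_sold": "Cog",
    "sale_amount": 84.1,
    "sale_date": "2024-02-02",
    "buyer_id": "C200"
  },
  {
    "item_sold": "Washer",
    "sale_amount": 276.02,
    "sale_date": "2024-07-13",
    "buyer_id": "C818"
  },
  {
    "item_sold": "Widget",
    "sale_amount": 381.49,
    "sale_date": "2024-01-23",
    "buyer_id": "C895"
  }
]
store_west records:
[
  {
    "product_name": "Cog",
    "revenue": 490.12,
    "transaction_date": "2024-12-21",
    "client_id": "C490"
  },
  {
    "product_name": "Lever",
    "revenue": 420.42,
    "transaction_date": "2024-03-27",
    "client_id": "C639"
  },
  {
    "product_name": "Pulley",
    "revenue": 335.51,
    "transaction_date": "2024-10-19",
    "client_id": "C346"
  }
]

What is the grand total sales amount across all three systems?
3237.38

Schema reconciliation - all amount fields map to sale amount:

store_central (total_sale): 1249.72
store_east (sale_amount): 741.61
store_west (revenue): 1246.05

Grand total: 3237.38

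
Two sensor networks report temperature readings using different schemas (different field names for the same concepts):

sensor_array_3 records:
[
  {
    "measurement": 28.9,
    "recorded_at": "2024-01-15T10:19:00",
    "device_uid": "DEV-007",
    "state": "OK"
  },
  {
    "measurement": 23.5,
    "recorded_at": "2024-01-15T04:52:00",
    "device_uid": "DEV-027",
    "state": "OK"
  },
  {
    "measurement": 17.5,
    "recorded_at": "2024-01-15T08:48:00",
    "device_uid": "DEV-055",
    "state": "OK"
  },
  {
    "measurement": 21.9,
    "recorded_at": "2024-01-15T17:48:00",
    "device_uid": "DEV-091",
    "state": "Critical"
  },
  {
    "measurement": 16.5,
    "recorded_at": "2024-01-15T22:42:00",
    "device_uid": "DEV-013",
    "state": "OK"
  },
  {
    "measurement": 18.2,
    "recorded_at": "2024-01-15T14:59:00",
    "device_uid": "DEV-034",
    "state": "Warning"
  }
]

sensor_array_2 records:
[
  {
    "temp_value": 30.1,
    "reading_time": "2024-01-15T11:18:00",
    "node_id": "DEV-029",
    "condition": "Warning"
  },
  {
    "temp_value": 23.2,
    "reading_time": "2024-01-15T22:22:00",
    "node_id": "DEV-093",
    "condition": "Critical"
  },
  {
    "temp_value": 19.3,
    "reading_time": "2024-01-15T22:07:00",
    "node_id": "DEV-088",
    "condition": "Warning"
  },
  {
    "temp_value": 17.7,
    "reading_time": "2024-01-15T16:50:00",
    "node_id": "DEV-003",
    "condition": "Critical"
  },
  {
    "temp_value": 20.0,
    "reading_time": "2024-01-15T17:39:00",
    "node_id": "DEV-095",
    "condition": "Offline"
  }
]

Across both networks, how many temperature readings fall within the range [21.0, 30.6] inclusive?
5

Schema mapping: "measurement" (sensor_array_3) = "temp_value" (sensor_array_2) = temperature

Readings in [21.0, 30.6] from sensor_array_3: 3
Readings in [21.0, 30.6] from sensor_array_2: 2

Total count: 3 + 2 = 5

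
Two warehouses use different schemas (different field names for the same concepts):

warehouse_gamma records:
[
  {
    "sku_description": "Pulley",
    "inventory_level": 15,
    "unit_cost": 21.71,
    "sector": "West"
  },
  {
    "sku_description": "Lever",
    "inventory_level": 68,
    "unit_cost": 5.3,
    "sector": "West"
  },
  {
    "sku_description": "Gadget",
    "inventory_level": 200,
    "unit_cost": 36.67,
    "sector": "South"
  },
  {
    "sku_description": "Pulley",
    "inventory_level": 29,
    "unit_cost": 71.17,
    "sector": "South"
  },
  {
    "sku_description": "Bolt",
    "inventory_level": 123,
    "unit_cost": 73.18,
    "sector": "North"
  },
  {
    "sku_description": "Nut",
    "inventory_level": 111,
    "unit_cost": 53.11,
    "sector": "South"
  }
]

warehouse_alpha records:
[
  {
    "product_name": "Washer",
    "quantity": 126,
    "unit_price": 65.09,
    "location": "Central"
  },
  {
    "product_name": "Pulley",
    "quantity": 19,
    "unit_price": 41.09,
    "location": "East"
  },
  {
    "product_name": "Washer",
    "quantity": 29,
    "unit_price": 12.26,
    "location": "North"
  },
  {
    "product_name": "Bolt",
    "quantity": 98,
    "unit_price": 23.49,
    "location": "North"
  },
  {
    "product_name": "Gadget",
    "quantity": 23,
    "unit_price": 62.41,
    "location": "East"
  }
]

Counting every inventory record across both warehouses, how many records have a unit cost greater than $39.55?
6

Schema mapping: "unit_cost" (warehouse_gamma) = "unit_price" (warehouse_alpha) = unit cost

Records > $39.55 in warehouse_gamma: 3
Records > $39.55 in warehouse_alpha: 3

Total count: 3 + 3 = 6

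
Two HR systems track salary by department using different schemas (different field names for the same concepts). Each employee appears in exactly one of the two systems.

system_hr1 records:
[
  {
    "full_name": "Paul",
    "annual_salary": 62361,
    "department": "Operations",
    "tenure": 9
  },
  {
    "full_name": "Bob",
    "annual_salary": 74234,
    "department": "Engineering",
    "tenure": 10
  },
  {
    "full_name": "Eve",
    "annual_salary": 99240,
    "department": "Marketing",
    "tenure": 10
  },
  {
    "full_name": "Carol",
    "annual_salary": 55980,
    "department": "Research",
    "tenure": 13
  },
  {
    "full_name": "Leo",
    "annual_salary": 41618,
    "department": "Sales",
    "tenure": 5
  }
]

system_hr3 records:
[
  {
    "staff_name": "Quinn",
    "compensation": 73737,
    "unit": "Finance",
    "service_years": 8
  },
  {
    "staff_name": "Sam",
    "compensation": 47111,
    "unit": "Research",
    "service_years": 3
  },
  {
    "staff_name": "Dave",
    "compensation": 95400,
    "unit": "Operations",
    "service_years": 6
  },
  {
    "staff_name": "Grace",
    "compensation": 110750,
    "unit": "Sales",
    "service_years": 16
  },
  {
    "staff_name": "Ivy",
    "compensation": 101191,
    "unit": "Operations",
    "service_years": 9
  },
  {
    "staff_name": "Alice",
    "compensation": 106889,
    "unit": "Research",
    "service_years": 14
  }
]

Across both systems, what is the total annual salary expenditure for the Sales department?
152368

Schema mappings:
- "department" (system_hr1) = "unit" (system_hr3) = department
- "annual_salary" (system_hr1) = "compensation" (system_hr3) = salary

Sales salaries from system_hr1: 41618
Sales salaries from system_hr3: 110750

Total: 41618 + 110750 = 152368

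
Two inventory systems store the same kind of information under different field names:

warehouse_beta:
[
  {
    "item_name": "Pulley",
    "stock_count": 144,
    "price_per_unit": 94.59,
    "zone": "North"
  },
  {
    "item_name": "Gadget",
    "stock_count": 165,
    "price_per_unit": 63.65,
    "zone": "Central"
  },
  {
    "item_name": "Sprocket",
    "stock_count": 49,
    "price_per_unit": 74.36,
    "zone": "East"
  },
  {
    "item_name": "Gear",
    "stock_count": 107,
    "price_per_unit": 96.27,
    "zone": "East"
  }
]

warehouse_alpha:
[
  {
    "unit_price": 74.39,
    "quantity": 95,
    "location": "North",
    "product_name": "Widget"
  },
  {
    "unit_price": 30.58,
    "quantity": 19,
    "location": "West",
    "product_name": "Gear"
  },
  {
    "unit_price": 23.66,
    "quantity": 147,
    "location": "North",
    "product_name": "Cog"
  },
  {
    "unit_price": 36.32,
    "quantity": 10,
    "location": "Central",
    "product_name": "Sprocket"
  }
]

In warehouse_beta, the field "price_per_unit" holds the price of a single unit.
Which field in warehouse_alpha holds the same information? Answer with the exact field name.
unit_price

In warehouse_beta, "price_per_unit" holds the price of a single unit.
The fields in warehouse_alpha are: "unit_price", "quantity", "location", "product_name".
"unit_price" is the match: the name refers to the same concept and its values are decimal currency amounts (e.g. 74.39, 30.58).
The other fields ("quantity", "location", "product_name") hold different kinds of data.

So "price_per_unit" in warehouse_beta corresponds to "unit_price" in warehouse_alpha.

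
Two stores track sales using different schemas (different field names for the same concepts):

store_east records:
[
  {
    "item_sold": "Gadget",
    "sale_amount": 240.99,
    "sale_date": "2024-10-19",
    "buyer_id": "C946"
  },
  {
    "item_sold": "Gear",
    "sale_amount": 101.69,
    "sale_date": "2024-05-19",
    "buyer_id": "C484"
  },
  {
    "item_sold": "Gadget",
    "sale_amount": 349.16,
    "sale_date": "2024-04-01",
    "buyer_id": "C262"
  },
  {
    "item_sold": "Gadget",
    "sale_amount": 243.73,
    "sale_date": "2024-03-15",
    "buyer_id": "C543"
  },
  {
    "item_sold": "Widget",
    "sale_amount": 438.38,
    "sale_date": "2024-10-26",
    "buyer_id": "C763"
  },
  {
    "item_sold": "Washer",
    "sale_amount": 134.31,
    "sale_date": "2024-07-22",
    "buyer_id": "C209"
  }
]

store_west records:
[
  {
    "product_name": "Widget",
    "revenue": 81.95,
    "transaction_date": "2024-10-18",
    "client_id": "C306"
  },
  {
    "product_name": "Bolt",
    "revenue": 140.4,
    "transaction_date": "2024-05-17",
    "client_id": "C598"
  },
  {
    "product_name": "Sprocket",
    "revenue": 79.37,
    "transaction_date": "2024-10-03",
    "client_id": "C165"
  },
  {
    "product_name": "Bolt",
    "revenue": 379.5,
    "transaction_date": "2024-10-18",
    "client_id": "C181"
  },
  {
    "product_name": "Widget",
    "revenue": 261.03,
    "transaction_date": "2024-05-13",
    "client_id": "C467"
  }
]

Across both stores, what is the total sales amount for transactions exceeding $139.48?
2053.19

Schema mapping: "sale_amount" (store_east) = "revenue" (store_west) = sale amount

Sum of sales > $139.48 in store_east: 1272.26
Sum of sales > $139.48 in store_west: 780.93

Total: 1272.26 + 780.93 = 2053.19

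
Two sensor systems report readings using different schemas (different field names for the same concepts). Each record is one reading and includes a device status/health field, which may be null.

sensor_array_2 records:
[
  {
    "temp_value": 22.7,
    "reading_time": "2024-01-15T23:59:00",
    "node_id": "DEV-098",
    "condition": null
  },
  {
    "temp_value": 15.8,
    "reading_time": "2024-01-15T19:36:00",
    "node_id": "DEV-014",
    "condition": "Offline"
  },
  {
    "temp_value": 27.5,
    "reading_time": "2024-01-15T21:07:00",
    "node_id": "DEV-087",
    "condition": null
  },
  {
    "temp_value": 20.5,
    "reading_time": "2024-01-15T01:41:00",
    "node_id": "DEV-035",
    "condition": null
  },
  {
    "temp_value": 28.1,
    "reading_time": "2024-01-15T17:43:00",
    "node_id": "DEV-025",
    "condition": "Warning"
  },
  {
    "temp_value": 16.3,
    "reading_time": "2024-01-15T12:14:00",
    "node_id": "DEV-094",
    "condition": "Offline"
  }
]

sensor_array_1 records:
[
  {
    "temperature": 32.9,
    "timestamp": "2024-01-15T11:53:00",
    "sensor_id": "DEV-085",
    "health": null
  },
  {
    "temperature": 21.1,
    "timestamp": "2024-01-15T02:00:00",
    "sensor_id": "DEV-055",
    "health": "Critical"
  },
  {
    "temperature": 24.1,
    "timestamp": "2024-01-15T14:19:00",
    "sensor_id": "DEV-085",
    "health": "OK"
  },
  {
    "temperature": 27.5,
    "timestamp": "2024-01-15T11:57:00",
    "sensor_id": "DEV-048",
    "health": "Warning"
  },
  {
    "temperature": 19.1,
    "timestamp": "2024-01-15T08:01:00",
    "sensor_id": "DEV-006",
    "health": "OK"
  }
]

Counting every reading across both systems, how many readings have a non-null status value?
7

Schema mapping: "condition" (sensor_array_2) = "health" (sensor_array_1) = status

Non-null in sensor_array_2: 3
Non-null in sensor_array_1: 4

Total non-null: 3 + 4 = 7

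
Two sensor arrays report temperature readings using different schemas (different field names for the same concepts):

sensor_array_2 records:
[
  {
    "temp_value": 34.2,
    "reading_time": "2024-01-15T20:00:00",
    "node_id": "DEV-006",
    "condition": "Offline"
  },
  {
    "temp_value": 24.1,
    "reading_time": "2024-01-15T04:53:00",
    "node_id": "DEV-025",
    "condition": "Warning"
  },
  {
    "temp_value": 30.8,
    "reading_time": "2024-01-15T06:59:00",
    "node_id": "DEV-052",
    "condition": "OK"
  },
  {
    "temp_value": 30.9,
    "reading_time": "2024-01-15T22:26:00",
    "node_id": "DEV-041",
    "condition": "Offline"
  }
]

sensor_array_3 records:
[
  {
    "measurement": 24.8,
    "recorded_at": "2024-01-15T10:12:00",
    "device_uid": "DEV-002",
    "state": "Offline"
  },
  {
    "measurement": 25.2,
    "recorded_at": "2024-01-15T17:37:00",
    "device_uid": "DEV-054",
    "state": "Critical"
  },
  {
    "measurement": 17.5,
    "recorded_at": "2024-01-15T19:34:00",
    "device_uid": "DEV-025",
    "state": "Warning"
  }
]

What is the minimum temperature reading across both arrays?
17.5

Schema mapping: "temp_value" (sensor_array_2) = "measurement" (sensor_array_3) = temperature reading

Minimum in sensor_array_2: 24.1
Minimum in sensor_array_3: 17.5

Overall minimum: min(24.1, 17.5) = 17.5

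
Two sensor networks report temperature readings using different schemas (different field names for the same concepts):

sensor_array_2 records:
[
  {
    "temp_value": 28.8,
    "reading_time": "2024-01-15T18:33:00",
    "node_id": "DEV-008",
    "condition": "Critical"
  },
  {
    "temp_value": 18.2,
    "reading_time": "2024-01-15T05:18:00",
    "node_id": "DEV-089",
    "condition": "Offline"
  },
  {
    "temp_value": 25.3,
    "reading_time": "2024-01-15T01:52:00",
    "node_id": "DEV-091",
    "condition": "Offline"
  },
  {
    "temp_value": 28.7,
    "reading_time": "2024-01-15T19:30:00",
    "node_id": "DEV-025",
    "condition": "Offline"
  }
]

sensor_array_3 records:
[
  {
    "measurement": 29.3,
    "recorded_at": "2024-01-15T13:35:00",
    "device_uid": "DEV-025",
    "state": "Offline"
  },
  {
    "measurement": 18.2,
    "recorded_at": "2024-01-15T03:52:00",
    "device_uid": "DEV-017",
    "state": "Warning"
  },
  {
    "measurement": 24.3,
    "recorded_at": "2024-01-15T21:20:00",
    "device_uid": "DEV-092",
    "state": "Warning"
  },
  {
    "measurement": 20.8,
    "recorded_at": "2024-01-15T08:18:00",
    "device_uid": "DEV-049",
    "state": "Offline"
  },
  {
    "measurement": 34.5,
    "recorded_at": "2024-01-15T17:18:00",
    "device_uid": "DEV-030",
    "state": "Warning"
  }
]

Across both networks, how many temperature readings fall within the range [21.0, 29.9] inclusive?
5

Schema mapping: "temp_value" (sensor_array_2) = "measurement" (sensor_array_3) = temperature

Readings in [21.0, 29.9] from sensor_array_2: 3
Readings in [21.0, 29.9] from sensor_array_3: 2

Total count: 3 + 2 = 5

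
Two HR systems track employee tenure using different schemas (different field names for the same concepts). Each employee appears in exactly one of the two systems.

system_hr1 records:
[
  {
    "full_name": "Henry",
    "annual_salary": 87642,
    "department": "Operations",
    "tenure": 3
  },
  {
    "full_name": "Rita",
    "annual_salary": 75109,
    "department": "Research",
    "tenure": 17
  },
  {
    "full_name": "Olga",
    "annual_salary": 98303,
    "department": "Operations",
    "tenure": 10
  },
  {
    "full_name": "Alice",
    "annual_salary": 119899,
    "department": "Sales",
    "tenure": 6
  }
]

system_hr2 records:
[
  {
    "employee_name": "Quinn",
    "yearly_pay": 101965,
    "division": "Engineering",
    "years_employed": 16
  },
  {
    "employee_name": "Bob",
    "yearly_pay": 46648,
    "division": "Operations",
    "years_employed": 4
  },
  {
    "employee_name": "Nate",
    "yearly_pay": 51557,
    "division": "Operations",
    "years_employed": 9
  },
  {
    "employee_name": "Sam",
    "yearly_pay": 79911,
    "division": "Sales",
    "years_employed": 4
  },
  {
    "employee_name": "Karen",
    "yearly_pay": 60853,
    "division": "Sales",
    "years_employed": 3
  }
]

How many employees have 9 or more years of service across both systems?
4

Reconcile schemas: "tenure" (system_hr1) = "years_employed" (system_hr2) = years of service

From system_hr1: 2 employees with >= 9 years
From system_hr2: 2 employees with >= 9 years

Total: 2 + 2 = 4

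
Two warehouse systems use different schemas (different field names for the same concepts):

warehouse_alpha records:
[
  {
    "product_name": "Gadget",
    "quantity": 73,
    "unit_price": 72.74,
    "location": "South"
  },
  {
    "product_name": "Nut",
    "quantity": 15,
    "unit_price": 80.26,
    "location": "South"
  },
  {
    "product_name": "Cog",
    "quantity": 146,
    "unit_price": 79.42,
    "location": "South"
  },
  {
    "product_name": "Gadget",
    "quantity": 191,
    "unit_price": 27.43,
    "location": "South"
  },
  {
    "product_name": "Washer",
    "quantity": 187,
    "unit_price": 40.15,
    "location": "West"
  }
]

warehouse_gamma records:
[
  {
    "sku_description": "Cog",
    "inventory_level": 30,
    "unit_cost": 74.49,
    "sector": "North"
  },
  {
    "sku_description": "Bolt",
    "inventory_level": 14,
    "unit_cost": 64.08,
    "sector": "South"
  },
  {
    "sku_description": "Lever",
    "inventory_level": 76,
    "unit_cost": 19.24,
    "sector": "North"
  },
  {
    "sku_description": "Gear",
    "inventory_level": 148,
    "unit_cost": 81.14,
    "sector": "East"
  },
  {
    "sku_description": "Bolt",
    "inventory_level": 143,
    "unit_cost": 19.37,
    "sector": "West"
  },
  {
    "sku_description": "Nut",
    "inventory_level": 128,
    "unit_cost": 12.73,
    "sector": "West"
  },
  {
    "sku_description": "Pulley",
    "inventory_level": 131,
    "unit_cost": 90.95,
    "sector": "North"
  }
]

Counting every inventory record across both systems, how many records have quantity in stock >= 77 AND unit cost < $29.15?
3

Schema mappings:
- "quantity" (warehouse_alpha) = "inventory_level" (warehouse_gamma) = quantity
- "unit_price" (warehouse_alpha) = "unit_cost" (warehouse_gamma) = unit cost

Records meeting both conditions in warehouse_alpha: 1
Records meeting both conditions in warehouse_gamma: 2

Total: 1 + 2 = 3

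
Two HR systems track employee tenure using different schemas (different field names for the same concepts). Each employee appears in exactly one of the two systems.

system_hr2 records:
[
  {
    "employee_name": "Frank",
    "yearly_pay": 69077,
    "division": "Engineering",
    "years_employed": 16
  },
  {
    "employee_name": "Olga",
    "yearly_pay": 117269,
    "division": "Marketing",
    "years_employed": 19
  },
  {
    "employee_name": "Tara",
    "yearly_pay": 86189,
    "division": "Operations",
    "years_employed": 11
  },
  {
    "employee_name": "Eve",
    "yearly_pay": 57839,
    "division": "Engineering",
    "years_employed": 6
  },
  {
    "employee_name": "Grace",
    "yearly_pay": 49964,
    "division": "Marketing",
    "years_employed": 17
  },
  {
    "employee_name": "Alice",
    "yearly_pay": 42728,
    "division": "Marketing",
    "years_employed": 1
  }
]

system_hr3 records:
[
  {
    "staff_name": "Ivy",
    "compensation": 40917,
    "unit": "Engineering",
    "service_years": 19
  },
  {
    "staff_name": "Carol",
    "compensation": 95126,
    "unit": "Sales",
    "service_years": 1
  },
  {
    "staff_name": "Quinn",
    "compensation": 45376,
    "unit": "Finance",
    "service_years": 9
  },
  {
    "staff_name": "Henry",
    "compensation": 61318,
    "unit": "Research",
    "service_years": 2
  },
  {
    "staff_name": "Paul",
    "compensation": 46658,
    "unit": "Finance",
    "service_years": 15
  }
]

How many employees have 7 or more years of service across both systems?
7

Reconcile schemas: "years_employed" (system_hr2) = "service_years" (system_hr3) = years of service

From system_hr2: 4 employees with >= 7 years
From system_hr3: 3 employees with >= 7 years

Total: 4 + 3 = 7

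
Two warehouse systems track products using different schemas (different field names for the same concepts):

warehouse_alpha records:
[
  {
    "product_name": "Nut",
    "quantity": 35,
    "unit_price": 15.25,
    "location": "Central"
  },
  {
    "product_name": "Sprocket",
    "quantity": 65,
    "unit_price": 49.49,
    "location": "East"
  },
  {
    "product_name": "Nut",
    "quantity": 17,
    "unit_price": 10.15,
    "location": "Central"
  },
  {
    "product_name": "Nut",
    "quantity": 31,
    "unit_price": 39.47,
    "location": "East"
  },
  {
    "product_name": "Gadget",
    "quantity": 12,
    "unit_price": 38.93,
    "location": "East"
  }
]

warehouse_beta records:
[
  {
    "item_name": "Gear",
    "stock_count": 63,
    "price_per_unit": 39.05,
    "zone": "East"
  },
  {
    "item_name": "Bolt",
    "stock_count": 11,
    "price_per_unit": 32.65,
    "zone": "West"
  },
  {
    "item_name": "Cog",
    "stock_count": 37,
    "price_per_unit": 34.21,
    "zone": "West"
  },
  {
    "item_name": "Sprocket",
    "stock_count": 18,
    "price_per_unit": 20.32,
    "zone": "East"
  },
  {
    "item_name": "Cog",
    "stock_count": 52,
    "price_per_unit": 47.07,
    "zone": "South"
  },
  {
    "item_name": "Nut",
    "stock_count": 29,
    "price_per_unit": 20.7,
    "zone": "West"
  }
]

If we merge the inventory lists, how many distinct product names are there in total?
6

Schema mapping: "product_name" (warehouse_alpha) = "item_name" (warehouse_beta) = product name

Products in warehouse_alpha: ['Gadget', 'Nut', 'Sprocket']
Products in warehouse_beta: ['Bolt', 'Cog', 'Gear', 'Nut', 'Sprocket']

Union (unique products): ['Bolt', 'Cog', 'Gadget', 'Gear', 'Nut', 'Sprocket']
Count: 6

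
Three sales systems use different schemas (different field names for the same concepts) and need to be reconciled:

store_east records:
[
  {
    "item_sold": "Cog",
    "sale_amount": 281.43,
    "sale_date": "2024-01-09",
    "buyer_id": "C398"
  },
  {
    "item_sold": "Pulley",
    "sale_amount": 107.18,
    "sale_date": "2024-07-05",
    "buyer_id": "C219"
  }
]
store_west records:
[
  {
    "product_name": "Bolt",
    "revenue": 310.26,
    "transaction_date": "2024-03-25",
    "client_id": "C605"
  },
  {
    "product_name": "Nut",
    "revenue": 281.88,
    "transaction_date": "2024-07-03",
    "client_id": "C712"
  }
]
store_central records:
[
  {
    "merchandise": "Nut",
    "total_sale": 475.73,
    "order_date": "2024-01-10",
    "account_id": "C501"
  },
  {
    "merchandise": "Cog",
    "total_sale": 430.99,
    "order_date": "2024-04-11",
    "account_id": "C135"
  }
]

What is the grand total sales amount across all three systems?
1887.47

Schema reconciliation - all amount fields map to sale amount:

store_east (sale_amount): 388.61
store_west (revenue): 592.14
store_central (total_sale): 906.72

Grand total: 1887.47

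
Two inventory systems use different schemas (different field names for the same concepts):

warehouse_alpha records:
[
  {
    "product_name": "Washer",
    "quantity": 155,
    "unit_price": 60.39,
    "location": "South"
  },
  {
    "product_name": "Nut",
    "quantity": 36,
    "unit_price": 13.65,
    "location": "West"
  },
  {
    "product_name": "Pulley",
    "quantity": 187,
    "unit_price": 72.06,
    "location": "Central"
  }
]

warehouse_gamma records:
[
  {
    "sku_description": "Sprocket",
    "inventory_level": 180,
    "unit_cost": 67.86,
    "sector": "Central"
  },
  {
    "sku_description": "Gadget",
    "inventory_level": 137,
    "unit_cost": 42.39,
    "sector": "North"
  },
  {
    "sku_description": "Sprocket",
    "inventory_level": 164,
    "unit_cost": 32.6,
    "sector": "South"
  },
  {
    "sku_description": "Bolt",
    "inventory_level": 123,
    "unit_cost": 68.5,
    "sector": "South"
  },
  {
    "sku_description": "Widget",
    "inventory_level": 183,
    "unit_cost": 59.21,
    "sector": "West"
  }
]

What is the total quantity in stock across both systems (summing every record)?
1165

To reconcile these schemas, identify the field holding the quantity in stock in each system:
1. In warehouse_alpha it is "quantity"
2. In warehouse_gamma it is "inventory_level"

From warehouse_alpha: 155 + 36 + 187 = 378
From warehouse_gamma: 180 + 137 + 164 + 123 + 183 = 787

Total: 378 + 787 = 1165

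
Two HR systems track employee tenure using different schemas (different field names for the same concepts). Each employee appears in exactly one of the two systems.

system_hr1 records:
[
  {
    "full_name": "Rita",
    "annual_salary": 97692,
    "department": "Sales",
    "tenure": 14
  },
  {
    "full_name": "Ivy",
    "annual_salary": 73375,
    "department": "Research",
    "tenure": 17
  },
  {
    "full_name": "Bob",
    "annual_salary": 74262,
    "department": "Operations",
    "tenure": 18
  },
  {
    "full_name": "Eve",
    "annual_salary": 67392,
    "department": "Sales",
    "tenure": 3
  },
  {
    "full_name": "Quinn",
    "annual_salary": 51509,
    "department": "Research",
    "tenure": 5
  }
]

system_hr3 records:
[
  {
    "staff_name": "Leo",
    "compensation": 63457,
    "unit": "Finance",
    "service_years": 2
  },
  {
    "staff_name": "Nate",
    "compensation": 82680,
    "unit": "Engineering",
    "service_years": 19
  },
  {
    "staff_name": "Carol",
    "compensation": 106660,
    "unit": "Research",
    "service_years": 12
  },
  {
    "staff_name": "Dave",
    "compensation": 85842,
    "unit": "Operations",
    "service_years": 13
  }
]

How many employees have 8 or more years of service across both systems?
6

Reconcile schemas: "tenure" (system_hr1) = "service_years" (system_hr3) = years of service

From system_hr1: 3 employees with >= 8 years
From system_hr3: 3 employees with >= 8 years

Total: 3 + 3 = 6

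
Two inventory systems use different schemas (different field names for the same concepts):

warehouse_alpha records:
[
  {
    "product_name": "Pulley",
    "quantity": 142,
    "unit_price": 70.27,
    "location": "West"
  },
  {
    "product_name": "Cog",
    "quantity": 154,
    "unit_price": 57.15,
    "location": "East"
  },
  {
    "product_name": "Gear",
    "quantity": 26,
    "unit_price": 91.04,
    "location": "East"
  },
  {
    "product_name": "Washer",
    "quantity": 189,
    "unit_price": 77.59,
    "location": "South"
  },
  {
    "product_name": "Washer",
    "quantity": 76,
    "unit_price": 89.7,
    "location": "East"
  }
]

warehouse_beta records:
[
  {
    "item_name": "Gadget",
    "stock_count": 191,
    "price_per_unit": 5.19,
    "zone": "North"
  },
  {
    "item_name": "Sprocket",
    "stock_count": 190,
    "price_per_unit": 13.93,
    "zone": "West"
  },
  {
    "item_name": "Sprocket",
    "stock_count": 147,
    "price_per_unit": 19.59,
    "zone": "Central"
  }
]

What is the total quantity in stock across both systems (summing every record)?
1115

To reconcile these schemas, identify the field holding the quantity in stock in each system:
1. In warehouse_alpha it is "quantity"
2. In warehouse_beta it is "stock_count"

From warehouse_alpha: 142 + 154 + 26 + 189 + 76 = 587
From warehouse_beta: 191 + 190 + 147 = 528

Total: 587 + 528 = 1115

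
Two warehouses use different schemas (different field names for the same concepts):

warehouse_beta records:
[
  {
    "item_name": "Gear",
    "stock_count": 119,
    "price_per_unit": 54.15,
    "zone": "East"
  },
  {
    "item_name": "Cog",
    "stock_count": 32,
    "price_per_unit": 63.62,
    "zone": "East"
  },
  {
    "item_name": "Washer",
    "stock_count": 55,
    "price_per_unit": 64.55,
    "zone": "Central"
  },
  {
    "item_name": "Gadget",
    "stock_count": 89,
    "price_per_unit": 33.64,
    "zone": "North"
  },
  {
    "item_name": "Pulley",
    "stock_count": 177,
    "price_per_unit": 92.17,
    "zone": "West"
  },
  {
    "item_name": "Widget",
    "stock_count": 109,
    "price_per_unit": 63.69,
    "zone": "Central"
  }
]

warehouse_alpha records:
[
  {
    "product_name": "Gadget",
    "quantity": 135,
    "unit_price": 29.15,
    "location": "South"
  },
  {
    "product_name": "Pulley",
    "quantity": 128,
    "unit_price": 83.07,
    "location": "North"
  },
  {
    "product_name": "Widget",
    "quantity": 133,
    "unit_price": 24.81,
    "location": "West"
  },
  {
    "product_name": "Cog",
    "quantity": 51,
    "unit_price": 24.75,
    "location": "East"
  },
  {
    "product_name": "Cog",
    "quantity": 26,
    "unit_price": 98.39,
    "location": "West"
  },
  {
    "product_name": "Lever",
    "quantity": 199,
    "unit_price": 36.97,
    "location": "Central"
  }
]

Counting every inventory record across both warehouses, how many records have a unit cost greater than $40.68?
7

Schema mapping: "price_per_unit" (warehouse_beta) = "unit_price" (warehouse_alpha) = unit cost

Records > $40.68 in warehouse_beta: 5
Records > $40.68 in warehouse_alpha: 2

Total count: 5 + 2 = 7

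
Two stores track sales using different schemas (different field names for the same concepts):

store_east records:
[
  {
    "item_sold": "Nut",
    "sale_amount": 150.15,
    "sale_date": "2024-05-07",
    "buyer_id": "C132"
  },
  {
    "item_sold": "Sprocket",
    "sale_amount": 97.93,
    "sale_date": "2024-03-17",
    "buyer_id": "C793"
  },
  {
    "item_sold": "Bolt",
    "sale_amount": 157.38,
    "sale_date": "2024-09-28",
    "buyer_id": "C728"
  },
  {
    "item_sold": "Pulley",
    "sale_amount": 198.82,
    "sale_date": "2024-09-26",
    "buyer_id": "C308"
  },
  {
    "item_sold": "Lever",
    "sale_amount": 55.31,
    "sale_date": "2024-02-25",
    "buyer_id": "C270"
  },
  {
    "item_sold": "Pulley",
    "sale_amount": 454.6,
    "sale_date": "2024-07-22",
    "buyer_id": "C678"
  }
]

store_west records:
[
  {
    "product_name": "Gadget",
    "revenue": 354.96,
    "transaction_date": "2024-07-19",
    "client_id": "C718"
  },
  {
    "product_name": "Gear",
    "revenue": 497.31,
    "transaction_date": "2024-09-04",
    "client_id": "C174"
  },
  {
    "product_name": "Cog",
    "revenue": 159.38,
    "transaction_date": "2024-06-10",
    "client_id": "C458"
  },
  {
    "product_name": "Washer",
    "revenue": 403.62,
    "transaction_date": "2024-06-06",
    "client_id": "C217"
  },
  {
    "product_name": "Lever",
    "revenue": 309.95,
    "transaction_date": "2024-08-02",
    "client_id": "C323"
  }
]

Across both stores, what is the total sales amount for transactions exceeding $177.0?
2219.26

Schema mapping: "sale_amount" (store_east) = "revenue" (store_west) = sale amount

Sum of sales > $177.0 in store_east: 653.42
Sum of sales > $177.0 in store_west: 1565.84

Total: 653.42 + 1565.84 = 2219.26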